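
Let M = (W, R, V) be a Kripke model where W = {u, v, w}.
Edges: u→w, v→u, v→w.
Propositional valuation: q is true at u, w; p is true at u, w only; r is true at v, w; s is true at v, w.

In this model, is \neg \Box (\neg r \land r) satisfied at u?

At u: \Box (\neg r \land r) is false, so \neg \Box (\neg r \land r) is true.
  At u: \Box (\neg r \land r) requires \neg r \land r at every successor {w}.
    \neg r \land r fails at w, so \Box (\neg r \land r) is false at u.

Yes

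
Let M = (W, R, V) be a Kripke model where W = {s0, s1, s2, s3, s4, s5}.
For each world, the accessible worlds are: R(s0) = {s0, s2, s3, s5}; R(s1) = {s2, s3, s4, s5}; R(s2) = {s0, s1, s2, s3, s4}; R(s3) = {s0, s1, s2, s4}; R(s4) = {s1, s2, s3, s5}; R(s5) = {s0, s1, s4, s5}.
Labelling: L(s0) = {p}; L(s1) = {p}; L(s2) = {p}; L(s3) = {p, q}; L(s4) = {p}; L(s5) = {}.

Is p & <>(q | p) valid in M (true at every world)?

No

Let φ = p & <>(q | p). Evaluate φ at each world:
  s0 (successors {s0, s2, s3, s5}): φ is true.
  s1 (successors {s2, s3, s4, s5}): φ is true.
  s2 (successors {s0, s1, s2, s3, s4}): φ is true.
  s3 (successors {s0, s1, s2, s4}): φ is true.
  s4 (successors {s1, s2, s3, s5}): φ is true.
  s5 (successors {s0, s1, s4, s5}): φ is false.
Detail at s5 (counterexample):
  At s5: p is false, <>(q | p) is true, so p & <>(q | p) is false.
    At s5: <>(q | p) requires q | p at some successor in {s0, s1, s4, s5}.
      q | p holds at s0, so <>(q | p) is true at s5.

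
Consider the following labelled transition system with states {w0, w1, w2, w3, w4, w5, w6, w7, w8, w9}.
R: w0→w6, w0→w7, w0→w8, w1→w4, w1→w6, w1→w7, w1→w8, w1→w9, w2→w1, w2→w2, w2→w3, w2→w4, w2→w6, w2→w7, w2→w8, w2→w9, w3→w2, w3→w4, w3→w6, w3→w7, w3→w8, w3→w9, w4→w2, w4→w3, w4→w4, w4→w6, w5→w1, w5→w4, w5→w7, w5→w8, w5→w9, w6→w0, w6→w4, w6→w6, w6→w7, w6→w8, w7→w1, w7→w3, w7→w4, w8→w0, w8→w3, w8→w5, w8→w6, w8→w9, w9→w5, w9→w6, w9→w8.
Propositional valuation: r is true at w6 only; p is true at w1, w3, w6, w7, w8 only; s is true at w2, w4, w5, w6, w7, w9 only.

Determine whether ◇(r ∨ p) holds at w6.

Yes

At w6: ◇(r ∨ p) requires r ∨ p at some successor in {w0, w4, w6, w7, w8}.
  r ∨ p holds at w6, so ◇(r ∨ p) is true at w6.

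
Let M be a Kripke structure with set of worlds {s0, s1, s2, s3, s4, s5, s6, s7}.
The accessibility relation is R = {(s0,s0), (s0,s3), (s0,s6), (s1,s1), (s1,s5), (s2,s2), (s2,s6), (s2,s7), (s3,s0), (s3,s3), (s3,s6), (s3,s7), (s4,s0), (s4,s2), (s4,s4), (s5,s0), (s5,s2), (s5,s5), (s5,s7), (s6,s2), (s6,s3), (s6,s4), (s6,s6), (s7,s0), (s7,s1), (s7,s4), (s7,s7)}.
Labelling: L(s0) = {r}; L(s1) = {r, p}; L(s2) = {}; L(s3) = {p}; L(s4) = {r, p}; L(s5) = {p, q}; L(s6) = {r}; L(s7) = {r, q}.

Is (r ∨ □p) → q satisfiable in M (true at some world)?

Let φ = (r ∨ □p) → q. Evaluate φ at each world:
  s0 (successors {s0, s3, s6}): φ is false.
  s1 (successors {s1, s5}): φ is false.
  s2 (successors {s2, s6, s7}): φ is true.
  s3 (successors {s0, s3, s6, s7}): φ is true.
  s4 (successors {s0, s2, s4}): φ is false.
  s5 (successors {s0, s2, s5, s7}): φ is true.
  s6 (successors {s2, s3, s4, s6}): φ is false.
  s7 (successors {s0, s1, s4, s7}): φ is true.
Detail at s2 (witness):
  At s2: r ∨ □p is false, q is false, so (r ∨ □p) → q is true.
    At s2: r is false, □p is false, so r ∨ □p is false.
      At s2: □p requires p at every successor {s2, s6, s7}.
        p fails at s2, so □p is false at s2.

Yes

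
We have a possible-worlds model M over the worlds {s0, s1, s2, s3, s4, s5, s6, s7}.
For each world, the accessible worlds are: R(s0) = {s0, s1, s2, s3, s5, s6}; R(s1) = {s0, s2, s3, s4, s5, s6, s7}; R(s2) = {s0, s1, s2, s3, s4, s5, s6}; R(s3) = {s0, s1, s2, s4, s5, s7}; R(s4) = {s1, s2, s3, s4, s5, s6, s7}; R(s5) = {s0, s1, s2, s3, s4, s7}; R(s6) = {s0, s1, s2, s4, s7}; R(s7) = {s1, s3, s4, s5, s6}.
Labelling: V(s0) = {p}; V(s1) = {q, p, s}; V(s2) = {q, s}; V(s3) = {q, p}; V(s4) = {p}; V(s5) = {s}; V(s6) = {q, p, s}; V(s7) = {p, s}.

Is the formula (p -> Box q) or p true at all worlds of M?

Recall that Box ψ holds at a world iff ψ holds at every accessible world, and Dia ψ holds iff ψ holds at some accessible world.
Let φ = (p -> Box q) or p. Evaluate φ at each world:
  s0 (successors {s0, s1, s2, s3, s5, s6}): φ is true.
  s1 (successors {s0, s2, s3, s4, s5, s6, s7}): φ is true.
  s2 (successors {s0, s1, s2, s3, s4, s5, s6}): φ is true.
  s3 (successors {s0, s1, s2, s4, s5, s7}): φ is true.
  s4 (successors {s1, s2, s3, s4, s5, s6, s7}): φ is true.
  s5 (successors {s0, s1, s2, s3, s4, s7}): φ is true.
  s6 (successors {s0, s1, s2, s4, s7}): φ is true.
  s7 (successors {s1, s3, s4, s5, s6}): φ is true.
For instance, at s7:
  At s7: p -> Box q is false, p is true, so (p -> Box q) or p is true.
    At s7: p is true, Box q is false, so p -> Box q is false.
      At s7: Box q requires q at every successor {s1, s3, s4, s5, s6}.
        q fails at s4, so Box q is false at s7.

Yes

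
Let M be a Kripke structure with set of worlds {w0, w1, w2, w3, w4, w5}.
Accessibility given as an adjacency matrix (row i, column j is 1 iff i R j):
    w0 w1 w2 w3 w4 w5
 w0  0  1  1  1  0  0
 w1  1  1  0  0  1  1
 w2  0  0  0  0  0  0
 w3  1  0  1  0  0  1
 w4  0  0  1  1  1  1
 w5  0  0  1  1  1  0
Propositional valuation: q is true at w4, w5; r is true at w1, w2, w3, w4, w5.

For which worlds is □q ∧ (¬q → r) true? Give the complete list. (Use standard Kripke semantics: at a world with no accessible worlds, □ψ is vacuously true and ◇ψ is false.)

Let φ = □q ∧ (¬q → r). Evaluate φ at each world:
  w0 (successors {w1, w2, w3}): φ is false.
  w1 (successors {w0, w1, w4, w5}): φ is false.
  w2 (successors ∅): φ is true.
  w3 (successors {w0, w2, w5}): φ is false.
  w4 (successors {w2, w3, w4, w5}): φ is false.
  w5 (successors {w2, w3, w4}): φ is false.
For instance, at w1:
  At w1: □q is false, ¬q → r is true, so □q ∧ (¬q → r) is false.
    At w1: □q requires q at every successor {w0, w1, w4, w5}.
      q fails at w0, so □q is false at w1.
Satisfying worlds: {w2}

w2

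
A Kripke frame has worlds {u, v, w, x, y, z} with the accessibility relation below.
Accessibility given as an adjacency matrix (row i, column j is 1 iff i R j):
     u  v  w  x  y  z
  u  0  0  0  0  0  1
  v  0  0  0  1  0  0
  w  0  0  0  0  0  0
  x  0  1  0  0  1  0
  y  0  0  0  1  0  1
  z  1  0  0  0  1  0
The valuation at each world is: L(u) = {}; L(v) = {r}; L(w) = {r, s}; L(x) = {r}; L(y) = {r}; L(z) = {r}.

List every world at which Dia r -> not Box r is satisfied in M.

w, z

Let φ = Dia r -> not Box r. Evaluate φ at each world:
  u (successors {z}): φ is false.
  v (successors {x}): φ is false.
  w (successors ∅): φ is true.
  x (successors {v, y}): φ is false.
  y (successors {x, z}): φ is false.
  z (successors {u, y}): φ is true.
For instance, at z:
  At z: Dia r is true, not Box r is true, so Dia r -> not Box r is true.
    At z: Dia r requires r at some successor in {u, y}.
      r holds at y, so Dia r is true at z.
    At z: Box r is false, so not Box r is true.
      At z: Box r requires r at every successor {u, y}.
        r fails at u, so Box r is false at z.
Satisfying worlds: {w, z}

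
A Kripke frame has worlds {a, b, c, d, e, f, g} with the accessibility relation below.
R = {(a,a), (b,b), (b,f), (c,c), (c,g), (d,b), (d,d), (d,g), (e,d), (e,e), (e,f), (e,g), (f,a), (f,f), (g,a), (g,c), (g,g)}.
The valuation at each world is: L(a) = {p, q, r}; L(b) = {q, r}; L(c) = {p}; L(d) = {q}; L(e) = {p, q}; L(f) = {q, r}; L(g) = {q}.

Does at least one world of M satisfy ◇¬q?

Recall that ◇ψ holds at a world iff ψ holds at some accessible world.
Let φ = ◇¬q. Evaluate φ at each world:
  a (successors {a}): φ is false.
  b (successors {b, f}): φ is false.
  c (successors {c, g}): φ is true.
  d (successors {b, d, g}): φ is false.
  e (successors {d, e, f, g}): φ is false.
  f (successors {a, f}): φ is false.
  g (successors {a, c, g}): φ is true.
Detail at c (witness):
  At c: ◇¬q requires ¬q at some successor in {c, g}.
    ¬q holds at c, so ◇¬q is true at c.

Yes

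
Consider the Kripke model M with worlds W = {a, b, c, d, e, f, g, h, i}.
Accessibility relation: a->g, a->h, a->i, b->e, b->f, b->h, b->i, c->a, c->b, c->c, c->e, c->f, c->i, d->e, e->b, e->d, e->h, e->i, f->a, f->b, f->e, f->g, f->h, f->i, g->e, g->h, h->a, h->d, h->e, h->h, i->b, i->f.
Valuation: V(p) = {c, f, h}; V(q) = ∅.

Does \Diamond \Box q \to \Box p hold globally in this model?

Yes

Let φ = \Diamond \Box q \to \Box p. Evaluate φ at each world:
  a (successors {g, h, i}): φ is true.
  b (successors {e, f, h, i}): φ is true.
  c (successors {a, b, c, e, f, i}): φ is true.
  d (successors {e}): φ is true.
  e (successors {b, d, h, i}): φ is true.
  f (successors {a, b, e, g, h, i}): φ is true.
  g (successors {e, h}): φ is true.
  h (successors {a, d, e, h}): φ is true.
  i (successors {b, f}): φ is true.
For instance, at h:
  At h: \Diamond \Box q is false, \Box p is false, so \Diamond \Box q \to \Box p is true.
    At h: \Diamond \Box q requires \Box q at some successor in {a, d, e, h}.
      At a: \Box q is false.
      At d: \Box q is false.
      At e: \Box q is false.
      At h: \Box q is false.
    So \Diamond \Box q is false at h.
    At h: \Box p requires p at every successor {a, d, e, h}.
      p fails at a, so \Box p is false at h.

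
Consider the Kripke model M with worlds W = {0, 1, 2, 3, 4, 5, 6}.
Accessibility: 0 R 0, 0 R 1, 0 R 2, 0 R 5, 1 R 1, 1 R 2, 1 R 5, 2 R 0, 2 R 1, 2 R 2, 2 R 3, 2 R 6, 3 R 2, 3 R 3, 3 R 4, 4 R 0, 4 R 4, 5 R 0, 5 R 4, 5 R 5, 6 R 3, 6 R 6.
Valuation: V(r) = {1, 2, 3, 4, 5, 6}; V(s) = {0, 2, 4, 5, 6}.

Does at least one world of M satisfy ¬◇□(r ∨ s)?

No

Let φ = ¬◇□(r ∨ s). Evaluate φ at each world:
  0 (successors {0, 1, 2, 5}): φ is false.
  1 (successors {1, 2, 5}): φ is false.
  2 (successors {0, 1, 2, 3, 6}): φ is false.
  3 (successors {2, 3, 4}): φ is false.
  4 (successors {0, 4}): φ is false.
  5 (successors {0, 4, 5}): φ is false.
  6 (successors {3, 6}): φ is false.
For instance, at 0:
  At 0: ◇□(r ∨ s) is true, so ¬◇□(r ∨ s) is false.
    At 0: ◇□(r ∨ s) requires □(r ∨ s) at some successor in {0, 1, 2, 5}.
      □(r ∨ s) holds at 0, so ◇□(r ∨ s) is true at 0.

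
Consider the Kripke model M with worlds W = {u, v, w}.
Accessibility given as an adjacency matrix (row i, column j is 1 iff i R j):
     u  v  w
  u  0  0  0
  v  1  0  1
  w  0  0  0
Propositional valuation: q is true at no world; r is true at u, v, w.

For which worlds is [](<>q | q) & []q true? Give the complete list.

Let φ = [](<>q | q) & []q. Evaluate φ at each world:
  u (successors ∅): φ is true.
  v (successors {u, w}): φ is false.
  w (successors ∅): φ is true.
For instance, at v:
  At v: [](<>q | q) is false, []q is false, so [](<>q | q) & []q is false.
    At v: [](<>q | q) requires <>q | q at every successor {u, w}.
      <>q | q fails at u, so [](<>q | q) is false at v.
    At v: []q requires q at every successor {u, w}.
      q fails at u, so []q is false at v.
Satisfying worlds: {u, w}

u, w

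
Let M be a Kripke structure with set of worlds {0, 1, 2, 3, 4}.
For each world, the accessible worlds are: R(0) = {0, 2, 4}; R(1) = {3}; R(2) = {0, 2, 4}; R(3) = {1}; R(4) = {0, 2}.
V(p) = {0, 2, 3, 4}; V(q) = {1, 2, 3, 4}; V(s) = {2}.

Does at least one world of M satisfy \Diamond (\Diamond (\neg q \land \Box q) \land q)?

Let φ = \Diamond (\Diamond (\neg q \land \Box q) \land q). Evaluate φ at each world:
  0 (successors {0, 2, 4}): φ is false.
  1 (successors {3}): φ is false.
  2 (successors {0, 2, 4}): φ is false.
  3 (successors {1}): φ is false.
  4 (successors {0, 2}): φ is false.
For instance, at 0:
  At 0: \Diamond (\Diamond (\neg q \land \Box q) \land q) requires \Diamond (\neg q \land \Box q) \land q at some successor in {0, 2, 4}.
    At 0: \Diamond (\neg q \land \Box q) \land q is false.
    At 2: \Diamond (\neg q \land \Box q) \land q is false.
    At 4: \Diamond (\neg q \land \Box q) \land q is false.
  So \Diamond (\Diamond (\neg q \land \Box q) \land q) is false at 0.

No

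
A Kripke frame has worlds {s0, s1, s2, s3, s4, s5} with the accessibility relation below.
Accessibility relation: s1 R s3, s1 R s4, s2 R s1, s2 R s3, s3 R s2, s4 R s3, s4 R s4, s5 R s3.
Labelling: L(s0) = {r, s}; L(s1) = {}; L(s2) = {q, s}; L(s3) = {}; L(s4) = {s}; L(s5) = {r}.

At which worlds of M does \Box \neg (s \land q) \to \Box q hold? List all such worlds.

s0, s3

Let φ = \Box \neg (s \land q) \to \Box q. Evaluate φ at each world:
  s0 (successors ∅): φ is true.
  s1 (successors {s3, s4}): φ is false.
  s2 (successors {s1, s3}): φ is false.
  s3 (successors {s2}): φ is true.
  s4 (successors {s3, s4}): φ is false.
  s5 (successors {s3}): φ is false.
For instance, at s4:
  At s4: \Box \neg (s \land q) is true, \Box q is false, so \Box \neg (s \land q) \to \Box q is false.
    At s4: \Box \neg (s \land q) requires \neg (s \land q) at every successor {s3, s4}.
      At s3: \neg (s \land q) is true.
      At s4: \neg (s \land q) is true.
    So \Box \neg (s \land q) is true at s4.
    At s4: \Box q requires q at every successor {s3, s4}.
      q fails at s3, so \Box q is false at s4.
Satisfying worlds: {s0, s3}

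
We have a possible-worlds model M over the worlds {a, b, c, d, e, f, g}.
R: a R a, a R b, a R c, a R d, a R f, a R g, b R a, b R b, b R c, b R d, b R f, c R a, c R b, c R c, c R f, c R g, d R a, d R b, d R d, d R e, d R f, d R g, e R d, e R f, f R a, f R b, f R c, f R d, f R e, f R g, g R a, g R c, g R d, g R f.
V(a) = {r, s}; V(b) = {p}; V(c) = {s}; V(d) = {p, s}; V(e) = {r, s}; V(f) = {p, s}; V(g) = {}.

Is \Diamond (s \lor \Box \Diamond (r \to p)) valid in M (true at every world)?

Yes

Let φ = \Diamond (s \lor \Box \Diamond (r \to p)). Evaluate φ at each world:
  a (successors {a, b, c, d, f, g}): φ is true.
  b (successors {a, b, c, d, f}): φ is true.
  c (successors {a, b, c, f, g}): φ is true.
  d (successors {a, b, d, e, f, g}): φ is true.
  e (successors {d, f}): φ is true.
  f (successors {a, b, c, d, e, g}): φ is true.
  g (successors {a, c, d, f}): φ is true.
For instance, at b:
  At b: \Diamond (s \lor \Box \Diamond (r \to p)) requires s \lor \Box \Diamond (r \to p) at some successor in {a, b, c, d, f}.
    s \lor \Box \Diamond (r \to p) holds at a, so \Diamond (s \lor \Box \Diamond (r \to p)) is true at b.
      At a: s is true, \Box \Diamond (r \to p) is true, so s \lor \Box \Diamond (r \to p) is true.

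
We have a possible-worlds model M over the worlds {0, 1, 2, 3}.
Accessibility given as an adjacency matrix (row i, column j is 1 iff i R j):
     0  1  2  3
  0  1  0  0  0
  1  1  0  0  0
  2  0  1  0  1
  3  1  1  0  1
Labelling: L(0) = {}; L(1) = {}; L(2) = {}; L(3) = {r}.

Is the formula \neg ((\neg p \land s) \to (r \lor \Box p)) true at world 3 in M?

At 3: (\neg p \land s) \to (r \lor \Box p) is true, so \neg ((\neg p \land s) \to (r \lor \Box p)) is false.
  At 3: \neg p \land s is false, r \lor \Box p is true, so (\neg p \land s) \to (r \lor \Box p) is true.
    At 3: r is true, \Box p is false, so r \lor \Box p is true.
      At 3: \Box p requires p at every successor {0, 1, 3}.
        p fails at 0, so \Box p is false at 3.

No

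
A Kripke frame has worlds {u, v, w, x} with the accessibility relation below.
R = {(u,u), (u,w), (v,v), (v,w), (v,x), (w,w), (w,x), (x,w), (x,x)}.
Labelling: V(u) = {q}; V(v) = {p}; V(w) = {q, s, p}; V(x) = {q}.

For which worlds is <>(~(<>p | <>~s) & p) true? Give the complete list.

none

Recall that <>ψ holds at a world iff ψ holds at some accessible world.
Let φ = <>(~(<>p | <>~s) & p). Evaluate φ at each world:
  u (successors {u, w}): φ is false.
  v (successors {v, w, x}): φ is false.
  w (successors {w, x}): φ is false.
  x (successors {w, x}): φ is false.
For instance, at x:
  At x: <>(~(<>p | <>~s) & p) requires ~(<>p | <>~s) & p at some successor in {w, x}.
    At w: ~(<>p | <>~s) & p is false.
    At x: ~(<>p | <>~s) & p is false.
  So <>(~(<>p | <>~s) & p) is false at x.
Satisfying worlds: none.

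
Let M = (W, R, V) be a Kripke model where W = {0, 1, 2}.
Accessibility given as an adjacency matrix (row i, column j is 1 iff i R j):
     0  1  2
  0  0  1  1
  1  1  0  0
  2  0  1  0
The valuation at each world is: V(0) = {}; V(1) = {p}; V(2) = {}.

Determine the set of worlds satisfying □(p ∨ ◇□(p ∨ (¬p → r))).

1, 2

Recall that □ψ holds at a world iff ψ holds at every accessible world, and ◇ψ holds iff ψ holds at some accessible world.
Let φ = □(p ∨ ◇□(p ∨ (¬p → r))). Evaluate φ at each world:
  0 (successors {1, 2}): φ is false.
  1 (successors {0}): φ is true.
  2 (successors {1}): φ is true.
For instance, at 0:
  At 0: □(p ∨ ◇□(p ∨ (¬p → r))) requires p ∨ ◇□(p ∨ (¬p → r)) at every successor {1, 2}.
    p ∨ ◇□(p ∨ (¬p → r)) fails at 2, so □(p ∨ ◇□(p ∨ (¬p → r))) is false at 0.
      At 2: p is false, ◇□(p ∨ (¬p → r)) is false, so p ∨ ◇□(p ∨ (¬p → r)) is false.
Satisfying worlds: {1, 2}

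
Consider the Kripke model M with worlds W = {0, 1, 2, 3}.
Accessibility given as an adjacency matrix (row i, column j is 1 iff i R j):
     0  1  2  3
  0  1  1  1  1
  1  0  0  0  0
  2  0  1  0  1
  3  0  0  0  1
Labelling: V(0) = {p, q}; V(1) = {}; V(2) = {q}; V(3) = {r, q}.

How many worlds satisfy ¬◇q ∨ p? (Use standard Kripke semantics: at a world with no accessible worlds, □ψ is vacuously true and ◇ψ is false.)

2

Recall that ◇ψ holds at a world iff ψ holds at some accessible world.
Let φ = ¬◇q ∨ p. Evaluate φ at each world:
  0 (successors {0, 1, 2, 3}): φ is true.
  1 (successors ∅): φ is true.
  2 (successors {1, 3}): φ is false.
  3 (successors {3}): φ is false.
For instance, at 0:
  At 0: ¬◇q is false, p is true, so ¬◇q ∨ p is true.
    At 0: ◇q is true, so ¬◇q is false.
      At 0: ◇q requires q at some successor in {0, 1, 2, 3}.
        q holds at 0, so ◇q is true at 0.
Satisfying worlds: {0, 1}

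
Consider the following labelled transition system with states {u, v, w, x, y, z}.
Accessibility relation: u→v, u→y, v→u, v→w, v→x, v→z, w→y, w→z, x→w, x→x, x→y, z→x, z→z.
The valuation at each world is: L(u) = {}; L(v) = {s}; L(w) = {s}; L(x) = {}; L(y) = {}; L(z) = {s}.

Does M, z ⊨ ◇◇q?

No

At z: ◇◇q requires ◇q at some successor in {x, z}.
  At x: ◇q is false.
  At z: ◇q is false.
So ◇◇q is false at z.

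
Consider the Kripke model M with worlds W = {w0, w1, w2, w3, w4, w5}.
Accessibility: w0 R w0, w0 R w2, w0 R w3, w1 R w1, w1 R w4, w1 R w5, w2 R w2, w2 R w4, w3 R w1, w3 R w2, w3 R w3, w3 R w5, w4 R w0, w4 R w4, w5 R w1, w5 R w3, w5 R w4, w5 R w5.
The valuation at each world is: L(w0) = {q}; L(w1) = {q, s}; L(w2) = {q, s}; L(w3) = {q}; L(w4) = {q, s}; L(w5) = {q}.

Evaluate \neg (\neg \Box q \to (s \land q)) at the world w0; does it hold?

No

Recall that \Box ψ holds at a world iff ψ holds at every accessible world, and \Diamond ψ holds iff ψ holds at some accessible world.
At w0: \neg \Box q \to (s \land q) is true, so \neg (\neg \Box q \to (s \land q)) is false.
  At w0: \neg \Box q is false, s \land q is false, so \neg \Box q \to (s \land q) is true.
    At w0: \Box q is true, so \neg \Box q is false.
      At w0: \Box q requires q at every successor {w0, w2, w3}.
        At w0: q is true.
        At w2: q is true.
        At w3: q is true.
      So \Box q is true at w0.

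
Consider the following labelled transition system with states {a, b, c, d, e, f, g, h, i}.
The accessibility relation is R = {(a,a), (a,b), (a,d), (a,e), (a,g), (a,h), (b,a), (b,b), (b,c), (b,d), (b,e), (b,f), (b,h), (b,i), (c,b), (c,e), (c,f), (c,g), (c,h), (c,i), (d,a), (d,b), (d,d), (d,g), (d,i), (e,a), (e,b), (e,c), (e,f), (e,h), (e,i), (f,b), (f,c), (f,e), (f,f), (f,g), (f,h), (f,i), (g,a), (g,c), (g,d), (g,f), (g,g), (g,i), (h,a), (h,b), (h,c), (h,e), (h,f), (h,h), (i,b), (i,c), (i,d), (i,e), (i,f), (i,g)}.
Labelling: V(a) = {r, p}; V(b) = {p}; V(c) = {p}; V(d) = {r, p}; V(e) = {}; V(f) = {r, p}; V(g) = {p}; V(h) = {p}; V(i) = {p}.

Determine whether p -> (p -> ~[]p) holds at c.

Yes

At c: p is true, p -> ~[]p is true, so p -> (p -> ~[]p) is true.
  At c: p is true, ~[]p is true, so p -> ~[]p is true.
    At c: []p is false, so ~[]p is true.
      At c: []p requires p at every successor {b, e, f, g, h, i}.
        p fails at e, so []p is false at c.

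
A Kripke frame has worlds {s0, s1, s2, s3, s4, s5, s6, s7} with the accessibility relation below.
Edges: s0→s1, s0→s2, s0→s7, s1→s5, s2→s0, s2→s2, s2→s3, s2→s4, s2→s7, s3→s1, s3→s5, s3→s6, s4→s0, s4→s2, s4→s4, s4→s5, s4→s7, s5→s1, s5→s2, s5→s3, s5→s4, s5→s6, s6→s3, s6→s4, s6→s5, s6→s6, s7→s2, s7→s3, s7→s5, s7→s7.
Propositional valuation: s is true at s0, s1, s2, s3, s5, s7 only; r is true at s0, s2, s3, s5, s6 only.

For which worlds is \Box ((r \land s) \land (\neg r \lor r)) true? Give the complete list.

Recall that \Box ψ holds at a world iff ψ holds at every accessible world, and \Diamond ψ holds iff ψ holds at some accessible world.
Let φ = \Box ((r \land s) \land (\neg r \lor r)). Evaluate φ at each world:
  s0 (successors {s1, s2, s7}): φ is false.
  s1 (successors {s5}): φ is true.
  s2 (successors {s0, s2, s3, s4, s7}): φ is false.
  s3 (successors {s1, s5, s6}): φ is false.
  s4 (successors {s0, s2, s4, s5, s7}): φ is false.
  s5 (successors {s1, s2, s3, s4, s6}): φ is false.
  s6 (successors {s3, s4, s5, s6}): φ is false.
  s7 (successors {s2, s3, s5, s7}): φ is false.
For instance, at s1:
  At s1: \Box ((r \land s) \land (\neg r \lor r)) requires (r \land s) \land (\neg r \lor r) at every successor {s5}.
    At s5: (r \land s) \land (\neg r \lor r) is true.
  So \Box ((r \land s) \land (\neg r \lor r)) is true at s1.
Satisfying worlds: {s1}

s1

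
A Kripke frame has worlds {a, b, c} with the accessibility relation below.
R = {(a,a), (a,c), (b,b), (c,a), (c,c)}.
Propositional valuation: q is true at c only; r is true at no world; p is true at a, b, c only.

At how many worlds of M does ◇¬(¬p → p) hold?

Recall that ◇ψ holds at a world iff ψ holds at some accessible world.
Let φ = ◇¬(¬p → p). Evaluate φ at each world:
  a (successors {a, c}): φ is false.
  b (successors {b}): φ is false.
  c (successors {a, c}): φ is false.
For instance, at b:
  At b: ◇¬(¬p → p) requires ¬(¬p → p) at some successor in {b}.
    At b: ¬(¬p → p) is false.
  So ◇¬(¬p → p) is false at b.
Satisfying worlds: none.

0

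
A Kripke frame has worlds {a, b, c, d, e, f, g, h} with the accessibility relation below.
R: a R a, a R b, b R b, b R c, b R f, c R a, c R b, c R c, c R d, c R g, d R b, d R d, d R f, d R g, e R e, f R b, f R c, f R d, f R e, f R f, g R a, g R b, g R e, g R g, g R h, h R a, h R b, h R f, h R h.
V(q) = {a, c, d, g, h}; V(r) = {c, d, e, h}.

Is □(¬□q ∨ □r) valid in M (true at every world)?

Recall that □ψ holds at a world iff ψ holds at every accessible world, and ◇ψ holds iff ψ holds at some accessible world.
Let φ = □(¬□q ∨ □r). Evaluate φ at each world:
  a (successors {a, b}): φ is true.
  b (successors {b, c, f}): φ is true.
  c (successors {a, b, c, d, g}): φ is true.
  d (successors {b, d, f, g}): φ is true.
  e (successors {e}): φ is true.
  f (successors {b, c, d, e, f}): φ is true.
  g (successors {a, b, e, g, h}): φ is true.
  h (successors {a, b, f, h}): φ is true.
For instance, at a:
  At a: □(¬□q ∨ □r) requires ¬□q ∨ □r at every successor {a, b}.
      At a: ¬□q is true, □r is false, so ¬□q ∨ □r is true.
      At b: ¬□q is true, □r is false, so ¬□q ∨ □r is true.
  So □(¬□q ∨ □r) is true at a.

Yes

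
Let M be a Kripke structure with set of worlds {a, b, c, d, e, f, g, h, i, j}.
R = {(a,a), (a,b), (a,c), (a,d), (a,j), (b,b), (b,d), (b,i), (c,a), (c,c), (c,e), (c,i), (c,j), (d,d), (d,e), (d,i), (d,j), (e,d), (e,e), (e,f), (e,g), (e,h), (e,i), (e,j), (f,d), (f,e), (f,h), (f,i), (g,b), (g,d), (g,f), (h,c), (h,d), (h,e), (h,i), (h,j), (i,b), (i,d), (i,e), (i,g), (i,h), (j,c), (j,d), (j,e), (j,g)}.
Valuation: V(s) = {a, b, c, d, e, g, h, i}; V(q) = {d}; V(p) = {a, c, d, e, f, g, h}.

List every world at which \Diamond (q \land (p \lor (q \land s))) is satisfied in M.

Recall that \Diamond ψ holds at a world iff ψ holds at some accessible world.
Let φ = \Diamond (q \land (p \lor (q \land s))). Evaluate φ at each world:
  a (successors {a, b, c, d, j}): φ is true.
  b (successors {b, d, i}): φ is true.
  c (successors {a, c, e, i, j}): φ is false.
  d (successors {d, e, i, j}): φ is true.
  e (successors {d, e, f, g, h, i, j}): φ is true.
  f (successors {d, e, h, i}): φ is true.
  g (successors {b, d, f}): φ is true.
  h (successors {c, d, e, i, j}): φ is true.
  i (successors {b, d, e, g, h}): φ is true.
  j (successors {c, d, e, g}): φ is true.
For instance, at j:
  At j: \Diamond (q \land (p \lor (q \land s))) requires q \land (p \lor (q \land s)) at some successor in {c, d, e, g}.
    q \land (p \lor (q \land s)) holds at d, so \Diamond (q \land (p \lor (q \land s))) is true at j.
Satisfying worlds: {a, b, d, e, f, g, h, i, j}

a, b, d, e, f, g, h, i, j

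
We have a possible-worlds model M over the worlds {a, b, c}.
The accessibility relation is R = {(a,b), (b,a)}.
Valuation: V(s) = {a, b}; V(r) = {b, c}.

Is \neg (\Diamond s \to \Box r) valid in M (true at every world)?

No

Recall that \Box ψ holds at a world iff ψ holds at every accessible world, and \Diamond ψ holds iff ψ holds at some accessible world.
Let φ = \neg (\Diamond s \to \Box r). Evaluate φ at each world:
  a (successors {b}): φ is false.
  b (successors {a}): φ is true.
  c (successors ∅): φ is false.
Detail at a (counterexample):
  At a: \Diamond s \to \Box r is true, so \neg (\Diamond s \to \Box r) is false.
    At a: \Diamond s is true, \Box r is true, so \Diamond s \to \Box r is true.
      At a: \Diamond s requires s at some successor in {b}.
        s holds at b, so \Diamond s is true at a.
      At a: \Box r requires r at every successor {b}.
        At b: r is true.
      So \Box r is true at a.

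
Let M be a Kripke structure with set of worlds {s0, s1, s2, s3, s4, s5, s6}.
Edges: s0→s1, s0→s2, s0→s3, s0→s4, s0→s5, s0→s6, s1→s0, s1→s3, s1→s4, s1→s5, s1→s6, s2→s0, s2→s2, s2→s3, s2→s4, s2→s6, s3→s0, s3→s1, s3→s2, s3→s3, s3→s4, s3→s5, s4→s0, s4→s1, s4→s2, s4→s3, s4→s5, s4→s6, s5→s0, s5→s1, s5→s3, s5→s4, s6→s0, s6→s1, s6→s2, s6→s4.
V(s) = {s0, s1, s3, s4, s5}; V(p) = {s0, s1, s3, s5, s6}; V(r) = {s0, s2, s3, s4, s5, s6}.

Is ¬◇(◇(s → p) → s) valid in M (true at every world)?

Recall that ◇ψ holds at a world iff ψ holds at some accessible world.
Let φ = ¬◇(◇(s → p) → s). Evaluate φ at each world:
  s0 (successors {s1, s2, s3, s4, s5, s6}): φ is false.
  s1 (successors {s0, s3, s4, s5, s6}): φ is false.
  s2 (successors {s0, s2, s3, s4, s6}): φ is false.
  s3 (successors {s0, s1, s2, s3, s4, s5}): φ is false.
  s4 (successors {s0, s1, s2, s3, s5, s6}): φ is false.
  s5 (successors {s0, s1, s3, s4}): φ is false.
  s6 (successors {s0, s1, s2, s4}): φ is false.
Detail at s0 (counterexample):
  At s0: ◇(◇(s → p) → s) is true, so ¬◇(◇(s → p) → s) is false.
    At s0: ◇(◇(s → p) → s) requires ◇(s → p) → s at some successor in {s1, s2, s3, s4, s5, s6}.
      ◇(s → p) → s holds at s1, so ◇(◇(s → p) → s) is true at s0.

No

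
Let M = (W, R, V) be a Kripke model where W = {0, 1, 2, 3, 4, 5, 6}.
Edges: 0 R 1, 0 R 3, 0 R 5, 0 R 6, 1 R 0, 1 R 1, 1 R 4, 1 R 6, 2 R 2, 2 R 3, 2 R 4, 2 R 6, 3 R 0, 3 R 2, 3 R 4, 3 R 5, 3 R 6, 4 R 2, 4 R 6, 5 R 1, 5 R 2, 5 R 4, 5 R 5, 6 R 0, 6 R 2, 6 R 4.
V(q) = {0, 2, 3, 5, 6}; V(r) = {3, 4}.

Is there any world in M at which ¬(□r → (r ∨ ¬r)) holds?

No

Let φ = ¬(□r → (r ∨ ¬r)). Evaluate φ at each world:
  0 (successors {1, 3, 5, 6}): φ is false.
  1 (successors {0, 1, 4, 6}): φ is false.
  2 (successors {2, 3, 4, 6}): φ is false.
  3 (successors {0, 2, 4, 5, 6}): φ is false.
  4 (successors {2, 6}): φ is false.
  5 (successors {1, 2, 4, 5}): φ is false.
  6 (successors {0, 2, 4}): φ is false.
For instance, at 6:
  At 6: □r → (r ∨ ¬r) is true, so ¬(□r → (r ∨ ¬r)) is false.
    At 6: □r is false, r ∨ ¬r is true, so □r → (r ∨ ¬r) is true.
      At 6: □r requires r at every successor {0, 2, 4}.
        r fails at 0, so □r is false at 6.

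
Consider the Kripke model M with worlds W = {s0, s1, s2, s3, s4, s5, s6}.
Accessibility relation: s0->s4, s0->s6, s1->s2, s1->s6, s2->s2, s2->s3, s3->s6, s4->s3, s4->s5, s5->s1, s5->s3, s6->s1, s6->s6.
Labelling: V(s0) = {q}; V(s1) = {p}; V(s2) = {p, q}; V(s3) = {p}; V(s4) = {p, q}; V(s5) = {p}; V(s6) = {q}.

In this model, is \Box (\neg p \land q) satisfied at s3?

Yes

Recall that \Box ψ holds at a world iff ψ holds at every accessible world, and \Diamond ψ holds iff ψ holds at some accessible world.
At s3: \Box (\neg p \land q) requires \neg p \land q at every successor {s6}.
  At s6: \neg p \land q is true.
So \Box (\neg p \land q) is true at s3.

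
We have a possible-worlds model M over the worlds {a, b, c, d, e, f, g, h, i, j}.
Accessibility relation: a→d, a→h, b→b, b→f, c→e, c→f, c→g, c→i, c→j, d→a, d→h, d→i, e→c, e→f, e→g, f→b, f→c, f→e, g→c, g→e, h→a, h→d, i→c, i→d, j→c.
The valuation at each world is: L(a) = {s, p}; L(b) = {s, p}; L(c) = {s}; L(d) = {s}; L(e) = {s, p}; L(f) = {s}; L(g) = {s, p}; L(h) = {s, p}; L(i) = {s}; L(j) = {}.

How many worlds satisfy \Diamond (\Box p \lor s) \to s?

Let φ = \Diamond (\Box p \lor s) \to s. Evaluate φ at each world:
  a (successors {d, h}): φ is true.
  b (successors {b, f}): φ is true.
  c (successors {e, f, g, i, j}): φ is true.
  d (successors {a, h, i}): φ is true.
  e (successors {c, f, g}): φ is true.
  f (successors {b, c, e}): φ is true.
  g (successors {c, e}): φ is true.
  h (successors {a, d}): φ is true.
  i (successors {c, d}): φ is true.
  j (successors {c}): φ is false.
For instance, at j:
  At j: \Diamond (\Box p \lor s) is true, s is false, so \Diamond (\Box p \lor s) \to s is false.
    At j: \Diamond (\Box p \lor s) requires \Box p \lor s at some successor in {c}.
      \Box p \lor s holds at c, so \Diamond (\Box p \lor s) is true at j.
Satisfying worlds: {a, b, c, d, e, f, g, h, i}

9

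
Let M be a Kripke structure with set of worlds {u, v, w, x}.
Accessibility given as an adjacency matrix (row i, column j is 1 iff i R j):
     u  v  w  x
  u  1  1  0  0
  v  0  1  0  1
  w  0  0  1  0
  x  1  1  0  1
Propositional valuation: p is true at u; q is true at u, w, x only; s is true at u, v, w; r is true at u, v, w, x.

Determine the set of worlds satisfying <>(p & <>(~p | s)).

Let φ = <>(p & <>(~p | s)). Evaluate φ at each world:
  u (successors {u, v}): φ is true.
  v (successors {v, x}): φ is false.
  w (successors {w}): φ is false.
  x (successors {u, v, x}): φ is true.
For instance, at u:
  At u: <>(p & <>(~p | s)) requires p & <>(~p | s) at some successor in {u, v}.
    p & <>(~p | s) holds at u, so <>(p & <>(~p | s)) is true at u.
      At u: p is true, <>(~p | s) is true, so p & <>(~p | s) is true.
Satisfying worlds: {u, x}

u, x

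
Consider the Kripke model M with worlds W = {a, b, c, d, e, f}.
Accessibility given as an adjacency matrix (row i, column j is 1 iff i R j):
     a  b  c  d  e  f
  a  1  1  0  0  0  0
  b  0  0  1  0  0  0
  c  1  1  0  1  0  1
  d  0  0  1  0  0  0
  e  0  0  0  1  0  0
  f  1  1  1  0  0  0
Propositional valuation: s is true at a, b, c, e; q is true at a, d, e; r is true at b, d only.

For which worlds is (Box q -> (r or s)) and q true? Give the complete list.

a, d, e

Let φ = (Box q -> (r or s)) and q. Evaluate φ at each world:
  a (successors {a, b}): φ is true.
  b (successors {c}): φ is false.
  c (successors {a, b, d, f}): φ is false.
  d (successors {c}): φ is true.
  e (successors {d}): φ is true.
  f (successors {a, b, c}): φ is false.
For instance, at c:
  At c: Box q -> (r or s) is true, q is false, so (Box q -> (r or s)) and q is false.
    At c: Box q is false, r or s is true, so Box q -> (r or s) is true.
      At c: Box q requires q at every successor {a, b, d, f}.
        q fails at b, so Box q is false at c.
Satisfying worlds: {a, d, e}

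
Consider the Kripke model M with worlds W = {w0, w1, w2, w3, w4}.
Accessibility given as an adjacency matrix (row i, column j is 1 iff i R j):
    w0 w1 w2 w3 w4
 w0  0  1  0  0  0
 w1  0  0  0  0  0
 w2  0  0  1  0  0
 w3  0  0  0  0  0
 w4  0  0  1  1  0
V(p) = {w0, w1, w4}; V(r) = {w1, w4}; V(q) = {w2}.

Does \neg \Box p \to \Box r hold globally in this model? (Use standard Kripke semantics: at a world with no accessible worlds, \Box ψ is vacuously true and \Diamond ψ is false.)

No

Let φ = \neg \Box p \to \Box r. Evaluate φ at each world:
  w0 (successors {w1}): φ is true.
  w1 (successors ∅): φ is true.
  w2 (successors {w2}): φ is false.
  w3 (successors ∅): φ is true.
  w4 (successors {w2, w3}): φ is false.
Detail at w2 (counterexample):
  At w2: \neg \Box p is true, \Box r is false, so \neg \Box p \to \Box r is false.
    At w2: \Box p is false, so \neg \Box p is true.
      At w2: \Box p requires p at every successor {w2}.
        p fails at w2, so \Box p is false at w2.
    At w2: \Box r requires r at every successor {w2}.
      r fails at w2, so \Box r is false at w2.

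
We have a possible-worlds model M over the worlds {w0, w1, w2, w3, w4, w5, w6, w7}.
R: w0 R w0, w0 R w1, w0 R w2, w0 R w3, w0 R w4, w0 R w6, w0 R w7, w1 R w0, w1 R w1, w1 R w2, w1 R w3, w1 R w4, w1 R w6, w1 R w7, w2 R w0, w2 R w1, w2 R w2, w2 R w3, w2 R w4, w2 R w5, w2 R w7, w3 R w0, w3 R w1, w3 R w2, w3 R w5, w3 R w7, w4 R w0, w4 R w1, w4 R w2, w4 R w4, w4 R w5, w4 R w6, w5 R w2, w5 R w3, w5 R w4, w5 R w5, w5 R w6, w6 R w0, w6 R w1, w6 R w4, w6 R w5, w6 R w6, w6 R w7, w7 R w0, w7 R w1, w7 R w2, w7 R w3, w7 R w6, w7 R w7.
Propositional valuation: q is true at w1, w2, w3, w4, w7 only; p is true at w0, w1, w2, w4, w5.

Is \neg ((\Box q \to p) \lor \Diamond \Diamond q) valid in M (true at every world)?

Let φ = \neg ((\Box q \to p) \lor \Diamond \Diamond q). Evaluate φ at each world:
  w0 (successors {w0, w1, w2, w3, w4, w6, w7}): φ is false.
  w1 (successors {w0, w1, w2, w3, w4, w6, w7}): φ is false.
  w2 (successors {w0, w1, w2, w3, w4, w5, w7}): φ is false.
  w3 (successors {w0, w1, w2, w5, w7}): φ is false.
  w4 (successors {w0, w1, w2, w4, w5, w6}): φ is false.
  w5 (successors {w2, w3, w4, w5, w6}): φ is false.
  w6 (successors {w0, w1, w4, w5, w6, w7}): φ is false.
  w7 (successors {w0, w1, w2, w3, w6, w7}): φ is false.
Detail at w0 (counterexample):
  At w0: (\Box q \to p) \lor \Diamond \Diamond q is true, so \neg ((\Box q \to p) \lor \Diamond \Diamond q) is false.
    At w0: \Box q \to p is true, \Diamond \Diamond q is true, so (\Box q \to p) \lor \Diamond \Diamond q is true.
      At w0: \Box q is false, p is true, so \Box q \to p is true.
      At w0: \Diamond \Diamond q requires \Diamond q at some successor in {w0, w1, w2, w3, w4, w6, w7}.
        \Diamond q holds at w0, so \Diamond \Diamond q is true at w0.

No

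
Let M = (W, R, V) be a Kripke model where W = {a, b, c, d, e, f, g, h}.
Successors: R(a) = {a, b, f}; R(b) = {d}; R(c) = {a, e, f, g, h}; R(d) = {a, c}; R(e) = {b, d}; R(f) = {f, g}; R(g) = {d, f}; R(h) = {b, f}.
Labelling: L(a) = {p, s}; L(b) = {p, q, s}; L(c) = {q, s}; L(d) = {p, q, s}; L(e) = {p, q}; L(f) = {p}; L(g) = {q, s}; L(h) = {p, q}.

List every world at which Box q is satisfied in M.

Recall that Box ψ holds at a world iff ψ holds at every accessible world, and Dia ψ holds iff ψ holds at some accessible world.
Let φ = Box q. Evaluate φ at each world:
  a (successors {a, b, f}): φ is false.
  b (successors {d}): φ is true.
  c (successors {a, e, f, g, h}): φ is false.
  d (successors {a, c}): φ is false.
  e (successors {b, d}): φ is true.
  f (successors {f, g}): φ is false.
  g (successors {d, f}): φ is false.
  h (successors {b, f}): φ is false.
For instance, at b:
  At b: Box q requires q at every successor {d}.
    At d: q is true.
  So Box q is true at b.
Satisfying worlds: {b, e}

b, e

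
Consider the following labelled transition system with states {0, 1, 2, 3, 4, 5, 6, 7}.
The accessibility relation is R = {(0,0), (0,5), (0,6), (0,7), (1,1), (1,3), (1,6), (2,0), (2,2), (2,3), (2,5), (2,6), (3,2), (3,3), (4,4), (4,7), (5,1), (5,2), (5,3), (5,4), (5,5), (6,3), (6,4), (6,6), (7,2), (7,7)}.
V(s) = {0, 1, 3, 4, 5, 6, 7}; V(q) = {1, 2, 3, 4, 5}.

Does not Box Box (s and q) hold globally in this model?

Let φ = not Box Box (s and q). Evaluate φ at each world:
  0 (successors {0, 5, 6, 7}): φ is true.
  1 (successors {1, 3, 6}): φ is true.
  2 (successors {0, 2, 3, 5, 6}): φ is true.
  3 (successors {2, 3}): φ is true.
  4 (successors {4, 7}): φ is true.
  5 (successors {1, 2, 3, 4, 5}): φ is true.
  6 (successors {3, 4, 6}): φ is true.
  7 (successors {2, 7}): φ is true.
For instance, at 6:
  At 6: Box Box (s and q) is false, so not Box Box (s and q) is true.
    At 6: Box Box (s and q) requires Box (s and q) at every successor {3, 4, 6}.
      Box (s and q) fails at 3, so Box Box (s and q) is false at 6.

Yes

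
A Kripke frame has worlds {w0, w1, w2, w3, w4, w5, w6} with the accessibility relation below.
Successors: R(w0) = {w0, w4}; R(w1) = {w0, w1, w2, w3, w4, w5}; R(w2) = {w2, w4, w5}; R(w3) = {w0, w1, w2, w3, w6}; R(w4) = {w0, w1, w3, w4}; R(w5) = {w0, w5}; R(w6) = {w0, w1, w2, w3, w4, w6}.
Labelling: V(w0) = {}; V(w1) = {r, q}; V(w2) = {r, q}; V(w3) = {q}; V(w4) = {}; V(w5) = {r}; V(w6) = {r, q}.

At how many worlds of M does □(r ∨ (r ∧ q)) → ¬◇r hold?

7

Let φ = □(r ∨ (r ∧ q)) → ¬◇r. Evaluate φ at each world:
  w0 (successors {w0, w4}): φ is true.
  w1 (successors {w0, w1, w2, w3, w4, w5}): φ is true.
  w2 (successors {w2, w4, w5}): φ is true.
  w3 (successors {w0, w1, w2, w3, w6}): φ is true.
  w4 (successors {w0, w1, w3, w4}): φ is true.
  w5 (successors {w0, w5}): φ is true.
  w6 (successors {w0, w1, w2, w3, w4, w6}): φ is true.
For instance, at w0:
  At w0: □(r ∨ (r ∧ q)) is false, ¬◇r is true, so □(r ∨ (r ∧ q)) → ¬◇r is true.
    At w0: □(r ∨ (r ∧ q)) requires r ∨ (r ∧ q) at every successor {w0, w4}.
      r ∨ (r ∧ q) fails at w0, so □(r ∨ (r ∧ q)) is false at w0.
    At w0: ◇r is false, so ¬◇r is true.
      At w0: ◇r requires r at some successor in {w0, w4}.
        At w0: r is false.
        At w4: r is false.
      So ◇r is false at w0.
Satisfying worlds: {w0, w1, w2, w3, w4, w5, w6}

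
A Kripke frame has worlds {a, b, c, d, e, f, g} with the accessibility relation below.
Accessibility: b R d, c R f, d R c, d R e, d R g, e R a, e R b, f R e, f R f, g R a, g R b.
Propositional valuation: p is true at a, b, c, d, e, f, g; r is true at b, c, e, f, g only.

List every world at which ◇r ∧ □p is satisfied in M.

c, d, e, f, g

Recall that □ψ holds at a world iff ψ holds at every accessible world, and ◇ψ holds iff ψ holds at some accessible world.
Let φ = ◇r ∧ □p. Evaluate φ at each world:
  a (successors ∅): φ is false.
  b (successors {d}): φ is false.
  c (successors {f}): φ is true.
  d (successors {c, e, g}): φ is true.
  e (successors {a, b}): φ is true.
  f (successors {e, f}): φ is true.
  g (successors {a, b}): φ is true.
For instance, at c:
  At c: ◇r is true, □p is true, so ◇r ∧ □p is true.
    At c: ◇r requires r at some successor in {f}.
      r holds at f, so ◇r is true at c.
    At c: □p requires p at every successor {f}.
      At f: p is true.
    So □p is true at c.
Satisfying worlds: {c, d, e, f, g}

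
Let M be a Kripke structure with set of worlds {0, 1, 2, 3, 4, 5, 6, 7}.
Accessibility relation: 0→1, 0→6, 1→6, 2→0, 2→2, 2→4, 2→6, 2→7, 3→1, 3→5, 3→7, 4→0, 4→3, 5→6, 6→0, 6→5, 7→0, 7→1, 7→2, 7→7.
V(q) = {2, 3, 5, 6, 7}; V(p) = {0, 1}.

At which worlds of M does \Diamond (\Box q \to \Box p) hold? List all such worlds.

0, 1, 2, 3, 4, 5, 6, 7

Let φ = \Diamond (\Box q \to \Box p). Evaluate φ at each world:
  0 (successors {1, 6}): φ is true.
  1 (successors {6}): φ is true.
  2 (successors {0, 2, 4, 6, 7}): φ is true.
  3 (successors {1, 5, 7}): φ is true.
  4 (successors {0, 3}): φ is true.
  5 (successors {6}): φ is true.
  6 (successors {0, 5}): φ is true.
  7 (successors {0, 1, 2, 7}): φ is true.
For instance, at 6:
  At 6: \Diamond (\Box q \to \Box p) requires \Box q \to \Box p at some successor in {0, 5}.
    \Box q \to \Box p holds at 0, so \Diamond (\Box q \to \Box p) is true at 6.
      At 0: \Box q is false, \Box p is false, so \Box q \to \Box p is true.
Satisfying worlds: {0, 1, 2, 3, 4, 5, 6, 7}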